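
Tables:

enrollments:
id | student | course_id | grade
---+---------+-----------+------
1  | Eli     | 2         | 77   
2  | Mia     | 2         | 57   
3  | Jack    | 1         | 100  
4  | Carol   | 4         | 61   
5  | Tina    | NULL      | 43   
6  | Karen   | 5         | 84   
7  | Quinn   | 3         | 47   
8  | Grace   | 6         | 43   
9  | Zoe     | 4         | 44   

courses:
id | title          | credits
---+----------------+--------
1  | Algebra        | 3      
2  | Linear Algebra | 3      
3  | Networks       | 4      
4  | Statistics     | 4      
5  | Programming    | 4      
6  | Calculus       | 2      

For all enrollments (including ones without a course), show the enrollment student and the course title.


LEFT JOIN keeps every row from enrollments (the left table); where course_id has no match in courses, the course columns become NULL. Walk through each enrollment:
  - enrollment 1 (Eli): course_id=2 -> matches Linear Algebra
  - enrollment 2 (Mia): course_id=2 -> matches Linear Algebra
  - enrollment 3 (Jack): course_id=1 -> matches Algebra
  - enrollment 4 (Carol): course_id=4 -> matches Statistics
  - enrollment 5 (Tina): course_id=NULL, no match -> kept with NULL
  - enrollment 6 (Karen): course_id=5 -> matches Programming
  - enrollment 7 (Quinn): course_id=3 -> matches Networks
  - enrollment 8 (Grace): course_id=6 -> matches Calculus
  - enrollment 9 (Zoe): course_id=4 -> matches Statistics
All 9 rows appear; 1 has NULL course.

SQL:
SELECT a.student, b.title AS course
FROM enrollments a
LEFT JOIN courses b ON a.course_id = b.id

Result:
student | course        
--------+---------------
Eli     | Linear Algebra
Mia     | Linear Algebra
Jack    | Algebra       
Carol   | Statistics    
Tina    | NULL          
Karen   | Programming   
Quinn   | Networks      
Grace   | Calculus      
Zoe     | Statistics    


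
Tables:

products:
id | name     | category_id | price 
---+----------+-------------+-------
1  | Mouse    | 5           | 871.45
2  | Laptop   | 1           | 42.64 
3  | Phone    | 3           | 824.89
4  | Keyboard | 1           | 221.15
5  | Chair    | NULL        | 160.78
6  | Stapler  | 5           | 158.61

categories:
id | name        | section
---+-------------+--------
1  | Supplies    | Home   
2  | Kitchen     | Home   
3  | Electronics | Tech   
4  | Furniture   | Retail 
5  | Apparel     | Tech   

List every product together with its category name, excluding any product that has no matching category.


INNER JOIN keeps only products rows whose category_id matches an id in categories. Walk through each product:
  - product 1 (Mouse): category_id=5 -> matches Apparel
  - product 2 (Laptop): category_id=1 -> matches Supplies
  - product 3 (Phone): category_id=3 -> matches Electronics
  - product 4 (Keyboard): category_id=1 -> matches Supplies
  - product 5 (Chair): category_id=NULL, no match -> dropped
  - product 6 (Stapler): category_id=5 -> matches Apparel
So 1 of 6 rows is dropped.

SQL:
SELECT a.name, b.name AS category
FROM products a
INNER JOIN categories b ON a.category_id = b.id

Result:
name     | category   
---------+------------
Mouse    | Apparel    
Laptop   | Supplies   
Phone    | Electronics
Keyboard | Supplies   
Stapler  | Apparel    


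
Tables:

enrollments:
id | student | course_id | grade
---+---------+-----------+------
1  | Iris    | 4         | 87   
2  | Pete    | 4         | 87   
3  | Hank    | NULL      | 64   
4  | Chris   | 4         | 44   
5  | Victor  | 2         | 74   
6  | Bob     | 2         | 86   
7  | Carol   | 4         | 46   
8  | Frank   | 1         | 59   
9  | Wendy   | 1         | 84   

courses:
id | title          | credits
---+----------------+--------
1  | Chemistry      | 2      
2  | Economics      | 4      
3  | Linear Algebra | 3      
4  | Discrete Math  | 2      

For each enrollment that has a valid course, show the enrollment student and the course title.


INNER JOIN keeps only enrollments rows whose course_id matches an id in courses. Walk through each enrollment:
  - enrollment 1 (Iris): course_id=4 -> matches Discrete Math
  - enrollment 2 (Pete): course_id=4 -> matches Discrete Math
  - enrollment 3 (Hank): course_id=NULL, no match -> dropped
  - enrollment 4 (Chris): course_id=4 -> matches Discrete Math
  - enrollment 5 (Victor): course_id=2 -> matches Economics
  - enrollment 6 (Bob): course_id=2 -> matches Economics
  - enrollment 7 (Carol): course_id=4 -> matches Discrete Math
  - enrollment 8 (Frank): course_id=1 -> matches Chemistry
  - enrollment 9 (Wendy): course_id=1 -> matches Chemistry
So 1 of 9 rows is dropped.

SQL:
SELECT a.student, b.title AS course
FROM enrollments a
INNER JOIN courses b ON a.course_id = b.id

Result:
student | course       
--------+--------------
Iris    | Discrete Math
Pete    | Discrete Math
Chris   | Discrete Math
Victor  | Economics    
Bob     | Economics    
Carol   | Discrete Math
Frank   | Chemistry    
Wendy   | Chemistry    


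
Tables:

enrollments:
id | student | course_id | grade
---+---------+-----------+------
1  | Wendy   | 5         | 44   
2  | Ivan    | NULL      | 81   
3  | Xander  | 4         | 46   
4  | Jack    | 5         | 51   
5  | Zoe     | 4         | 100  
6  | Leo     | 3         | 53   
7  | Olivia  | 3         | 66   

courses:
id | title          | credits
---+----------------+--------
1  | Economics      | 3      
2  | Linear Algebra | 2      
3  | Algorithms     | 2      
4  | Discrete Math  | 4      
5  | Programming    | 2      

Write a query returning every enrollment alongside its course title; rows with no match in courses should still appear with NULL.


LEFT JOIN keeps every row from enrollments (the left table); where course_id has no match in courses, the course columns become NULL. Walk through each enrollment:
  - enrollment 1 (Wendy): course_id=5 -> matches Programming
  - enrollment 2 (Ivan): course_id=NULL, no match -> kept with NULL
  - enrollment 3 (Xander): course_id=4 -> matches Discrete Math
  - enrollment 4 (Jack): course_id=5 -> matches Programming
  - enrollment 5 (Zoe): course_id=4 -> matches Discrete Math
  - enrollment 6 (Leo): course_id=3 -> matches Algorithms
  - enrollment 7 (Olivia): course_id=3 -> matches Algorithms
All 7 rows appear; 1 has NULL course.

SQL:
SELECT a.student, b.title AS course
FROM enrollments a
LEFT JOIN courses b ON a.course_id = b.id

Result:
student | course       
--------+--------------
Wendy   | Programming  
Ivan    | NULL         
Xander  | Discrete Math
Jack    | Programming  
Zoe     | Discrete Math
Leo     | Algorithms   
Olivia  | Algorithms   


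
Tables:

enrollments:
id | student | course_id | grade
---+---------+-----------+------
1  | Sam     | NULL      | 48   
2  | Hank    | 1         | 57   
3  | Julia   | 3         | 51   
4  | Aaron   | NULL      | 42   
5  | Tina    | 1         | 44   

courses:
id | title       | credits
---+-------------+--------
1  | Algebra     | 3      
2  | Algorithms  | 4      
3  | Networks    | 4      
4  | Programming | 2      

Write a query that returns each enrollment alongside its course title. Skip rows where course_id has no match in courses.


INNER JOIN keeps only enrollments rows whose course_id matches an id in courses. Walk through each enrollment:
  - enrollment 1 (Sam): course_id=NULL, no match -> dropped
  - enrollment 2 (Hank): course_id=1 -> matches Algebra
  - enrollment 3 (Julia): course_id=3 -> matches Networks
  - enrollment 4 (Aaron): course_id=NULL, no match -> dropped
  - enrollment 5 (Tina): course_id=1 -> matches Algebra
So 2 of 5 rows are dropped.

SQL:
SELECT a.student, b.title AS course
FROM enrollments a
INNER JOIN courses b ON a.course_id = b.id

Result:
student | course  
--------+---------
Hank    | Algebra 
Julia   | Networks
Tina    | Algebra 


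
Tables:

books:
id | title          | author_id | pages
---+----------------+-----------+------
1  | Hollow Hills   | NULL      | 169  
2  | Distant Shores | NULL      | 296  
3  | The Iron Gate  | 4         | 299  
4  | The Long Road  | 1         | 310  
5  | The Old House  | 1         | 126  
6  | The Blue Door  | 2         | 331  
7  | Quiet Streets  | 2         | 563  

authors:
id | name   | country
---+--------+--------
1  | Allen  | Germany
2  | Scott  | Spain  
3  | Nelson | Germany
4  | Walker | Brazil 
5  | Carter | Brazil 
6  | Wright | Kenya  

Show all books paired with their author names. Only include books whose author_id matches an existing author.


INNER JOIN keeps only books rows whose author_id matches an id in authors. Walk through each book:
  - book 1 (Hollow Hills): author_id=NULL, no match -> dropped
  - book 2 (Distant Shores): author_id=NULL, no match -> dropped
  - book 3 (The Iron Gate): author_id=4 -> matches Walker
  - book 4 (The Long Road): author_id=1 -> matches Allen
  - book 5 (The Old House): author_id=1 -> matches Allen
  - book 6 (The Blue Door): author_id=2 -> matches Scott
  - book 7 (Quiet Streets): author_id=2 -> matches Scott
So 2 of 7 rows are dropped.

SQL:
SELECT a.title, b.name AS author
FROM books a
INNER JOIN authors b ON a.author_id = b.id

Result:
title         | author
--------------+-------
The Iron Gate | Walker
The Long Road | Allen 
The Old House | Allen 
The Blue Door | Scott 
Quiet Streets | Scott 


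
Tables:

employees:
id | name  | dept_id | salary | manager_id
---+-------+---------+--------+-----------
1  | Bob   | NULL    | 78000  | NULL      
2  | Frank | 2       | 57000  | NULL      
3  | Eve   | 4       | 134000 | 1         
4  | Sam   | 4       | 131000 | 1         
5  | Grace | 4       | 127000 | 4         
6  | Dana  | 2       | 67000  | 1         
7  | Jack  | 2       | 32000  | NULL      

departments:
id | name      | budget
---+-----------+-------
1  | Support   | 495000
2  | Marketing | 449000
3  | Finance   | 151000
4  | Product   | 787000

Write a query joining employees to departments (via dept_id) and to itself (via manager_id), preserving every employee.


Two LEFT JOINs from the same base table employees: one to departments via dept_id, one to employees itself via manager_id. Both are LEFT so every employee is preserved.
Match against departments:
  - employee 1 (Bob): dept_id=NULL, no match -> kept with NULL
  - employee 2 (Frank): dept_id=2 -> matches Marketing
  - employee 3 (Eve): dept_id=4 -> matches Product
  - employee 4 (Sam): dept_id=4 -> matches Product
  - employee 5 (Grace): dept_id=4 -> matches Product
  - employee 6 (Dana): dept_id=2 -> matches Marketing
  - employee 7 (Jack): dept_id=2 -> matches Marketing
Match against employees (self):
  - employee 1 (Bob): manager_id=NULL -> NULL
  - employee 2 (Frank): manager_id=NULL -> NULL
  - employee 3 (Eve): manager_id=1 -> Bob
  - employee 4 (Sam): manager_id=1 -> Bob
  - employee 5 (Grace): manager_id=4 -> Sam
  - employee 6 (Dana): manager_id=1 -> Bob
  - employee 7 (Jack): manager_id=NULL -> NULL

SQL:
SELECT a.name, b.name AS department, c.name AS manager
FROM employees a
LEFT JOIN departments b ON a.dept_id = b.id
LEFT JOIN employees c ON a.manager_id = c.id

Result:
name  | department | manager
------+------------+--------
Bob   | NULL       | NULL   
Frank | Marketing  | NULL   
Eve   | Product    | Bob    
Sam   | Product    | Bob    
Grace | Product    | Sam    
Dana  | Marketing  | Bob    
Jack  | Marketing  | NULL   


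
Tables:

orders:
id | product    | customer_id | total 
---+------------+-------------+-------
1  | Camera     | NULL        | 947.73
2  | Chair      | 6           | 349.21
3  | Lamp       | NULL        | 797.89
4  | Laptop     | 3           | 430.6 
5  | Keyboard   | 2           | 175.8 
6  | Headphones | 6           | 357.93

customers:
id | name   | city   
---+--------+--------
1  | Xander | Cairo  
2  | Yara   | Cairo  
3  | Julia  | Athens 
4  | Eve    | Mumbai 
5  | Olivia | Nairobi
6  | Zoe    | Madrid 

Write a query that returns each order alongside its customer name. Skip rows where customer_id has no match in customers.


INNER JOIN keeps only orders rows whose customer_id matches an id in customers. Walk through each order:
  - order 1 (Camera): customer_id=NULL, no match -> dropped
  - order 2 (Chair): customer_id=6 -> matches Zoe
  - order 3 (Lamp): customer_id=NULL, no match -> dropped
  - order 4 (Laptop): customer_id=3 -> matches Julia
  - order 5 (Keyboard): customer_id=2 -> matches Yara
  - order 6 (Headphones): customer_id=6 -> matches Zoe
So 2 of 6 rows are dropped.

SQL:
SELECT a.product, b.name AS customer
FROM orders a
INNER JOIN customers b ON a.customer_id = b.id

Result:
product    | customer
-----------+---------
Chair      | Zoe     
Laptop     | Julia   
Keyboard   | Yara    
Headphones | Zoe     


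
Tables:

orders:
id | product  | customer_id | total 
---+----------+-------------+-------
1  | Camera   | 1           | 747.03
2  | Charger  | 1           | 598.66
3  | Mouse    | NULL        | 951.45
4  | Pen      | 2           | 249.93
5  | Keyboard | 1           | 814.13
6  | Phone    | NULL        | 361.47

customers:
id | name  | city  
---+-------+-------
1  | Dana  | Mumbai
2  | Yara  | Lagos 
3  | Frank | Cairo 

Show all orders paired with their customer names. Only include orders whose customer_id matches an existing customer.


INNER JOIN keeps only orders rows whose customer_id matches an id in customers. Walk through each order:
  - order 1 (Camera): customer_id=1 -> matches Dana
  - order 2 (Charger): customer_id=1 -> matches Dana
  - order 3 (Mouse): customer_id=NULL, no match -> dropped
  - order 4 (Pen): customer_id=2 -> matches Yara
  - order 5 (Keyboard): customer_id=1 -> matches Dana
  - order 6 (Phone): customer_id=NULL, no match -> dropped
So 2 of 6 rows are dropped.

SQL:
SELECT a.product, b.name AS customer
FROM orders a
INNER JOIN customers b ON a.customer_id = b.id

Result:
product  | customer
---------+---------
Camera   | Dana    
Charger  | Dana    
Pen      | Yara    
Keyboard | Dana    


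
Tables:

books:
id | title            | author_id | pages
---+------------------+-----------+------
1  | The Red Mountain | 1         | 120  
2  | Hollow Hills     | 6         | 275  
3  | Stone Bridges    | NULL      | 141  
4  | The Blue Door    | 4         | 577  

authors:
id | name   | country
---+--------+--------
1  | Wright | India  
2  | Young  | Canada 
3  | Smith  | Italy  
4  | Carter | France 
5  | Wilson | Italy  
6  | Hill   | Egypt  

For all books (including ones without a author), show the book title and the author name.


LEFT JOIN keeps every row from books (the left table); where author_id has no match in authors, the author columns become NULL. Walk through each book:
  - book 1 (The Red Mountain): author_id=1 -> matches Wright
  - book 2 (Hollow Hills): author_id=6 -> matches Hill
  - book 3 (Stone Bridges): author_id=NULL, no match -> kept with NULL
  - book 4 (The Blue Door): author_id=4 -> matches Carter
All 4 rows appear; 1 has NULL author.

SQL:
SELECT a.title, b.name AS author
FROM books a
LEFT JOIN authors b ON a.author_id = b.id

Result:
title            | author
-----------------+-------
The Red Mountain | Wright
Hollow Hills     | Hill  
Stone Bridges    | NULL  
The Blue Door    | Carter


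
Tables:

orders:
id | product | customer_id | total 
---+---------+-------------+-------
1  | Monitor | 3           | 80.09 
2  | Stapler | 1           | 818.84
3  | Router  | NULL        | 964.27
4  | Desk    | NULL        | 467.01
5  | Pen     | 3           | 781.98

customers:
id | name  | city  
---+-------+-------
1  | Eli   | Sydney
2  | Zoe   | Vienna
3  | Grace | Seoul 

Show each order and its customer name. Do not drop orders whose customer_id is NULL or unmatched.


LEFT JOIN keeps every row from orders (the left table); where customer_id has no match in customers, the customer columns become NULL. Walk through each order:
  - order 1 (Monitor): customer_id=3 -> matches Grace
  - order 2 (Stapler): customer_id=1 -> matches Eli
  - order 3 (Router): customer_id=NULL, no match -> kept with NULL
  - order 4 (Desk): customer_id=NULL, no match -> kept with NULL
  - order 5 (Pen): customer_id=3 -> matches Grace
All 5 rows appear; 2 have NULL customer.

SQL:
SELECT a.product, b.name AS customer
FROM orders a
LEFT JOIN customers b ON a.customer_id = b.id

Result:
product | customer
--------+---------
Monitor | Grace   
Stapler | Eli     
Router  | NULL    
Desk    | NULL    
Pen     | Grace   


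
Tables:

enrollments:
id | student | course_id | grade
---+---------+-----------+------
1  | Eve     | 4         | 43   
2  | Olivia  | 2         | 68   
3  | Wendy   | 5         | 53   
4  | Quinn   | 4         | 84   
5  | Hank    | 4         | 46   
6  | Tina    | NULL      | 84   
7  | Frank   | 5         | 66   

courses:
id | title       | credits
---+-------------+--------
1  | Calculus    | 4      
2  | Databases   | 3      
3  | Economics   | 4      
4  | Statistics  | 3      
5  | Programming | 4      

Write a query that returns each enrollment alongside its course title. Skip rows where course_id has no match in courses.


INNER JOIN keeps only enrollments rows whose course_id matches an id in courses. Walk through each enrollment:
  - enrollment 1 (Eve): course_id=4 -> matches Statistics
  - enrollment 2 (Olivia): course_id=2 -> matches Databases
  - enrollment 3 (Wendy): course_id=5 -> matches Programming
  - enrollment 4 (Quinn): course_id=4 -> matches Statistics
  - enrollment 5 (Hank): course_id=4 -> matches Statistics
  - enrollment 6 (Tina): course_id=NULL, no match -> dropped
  - enrollment 7 (Frank): course_id=5 -> matches Programming
So 1 of 7 rows is dropped.

SQL:
SELECT a.student, b.title AS course
FROM enrollments a
INNER JOIN courses b ON a.course_id = b.id

Result:
student | course     
--------+------------
Eve     | Statistics 
Olivia  | Databases  
Wendy   | Programming
Quinn   | Statistics 
Hank    | Statistics 
Frank   | Programming


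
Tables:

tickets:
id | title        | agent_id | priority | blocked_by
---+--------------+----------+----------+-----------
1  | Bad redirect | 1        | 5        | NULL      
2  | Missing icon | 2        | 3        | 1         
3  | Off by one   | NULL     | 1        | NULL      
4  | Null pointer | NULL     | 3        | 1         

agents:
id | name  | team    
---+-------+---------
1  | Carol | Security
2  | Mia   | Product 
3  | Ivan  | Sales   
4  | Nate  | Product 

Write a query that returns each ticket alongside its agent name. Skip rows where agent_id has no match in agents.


INNER JOIN keeps only tickets rows whose agent_id matches an id in agents. Walk through each ticket:
  - ticket 1 (Bad redirect): agent_id=1 -> matches Carol
  - ticket 2 (Missing icon): agent_id=2 -> matches Mia
  - ticket 3 (Off by one): agent_id=NULL, no match -> dropped
  - ticket 4 (Null pointer): agent_id=NULL, no match -> dropped
So 2 of 4 rows are dropped.

SQL:
SELECT a.title, b.name AS agent
FROM tickets a
INNER JOIN agents b ON a.agent_id = b.id

Result:
title        | agent
-------------+------
Bad redirect | Carol
Missing icon | Mia  


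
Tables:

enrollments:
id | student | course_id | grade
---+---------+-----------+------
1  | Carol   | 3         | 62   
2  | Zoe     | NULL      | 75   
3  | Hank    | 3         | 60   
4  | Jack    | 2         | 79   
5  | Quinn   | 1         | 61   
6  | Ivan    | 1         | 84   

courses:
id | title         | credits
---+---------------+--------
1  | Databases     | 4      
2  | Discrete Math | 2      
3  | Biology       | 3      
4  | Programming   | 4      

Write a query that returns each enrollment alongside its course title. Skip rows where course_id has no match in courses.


INNER JOIN keeps only enrollments rows whose course_id matches an id in courses. Walk through each enrollment:
  - enrollment 1 (Carol): course_id=3 -> matches Biology
  - enrollment 2 (Zoe): course_id=NULL, no match -> dropped
  - enrollment 3 (Hank): course_id=3 -> matches Biology
  - enrollment 4 (Jack): course_id=2 -> matches Discrete Math
  - enrollment 5 (Quinn): course_id=1 -> matches Databases
  - enrollment 6 (Ivan): course_id=1 -> matches Databases
So 1 of 6 rows is dropped.

SQL:
SELECT a.student, b.title AS course
FROM enrollments a
INNER JOIN courses b ON a.course_id = b.id

Result:
student | course       
--------+--------------
Carol   | Biology      
Hank    | Biology      
Jack    | Discrete Math
Quinn   | Databases    
Ivan    | Databases    


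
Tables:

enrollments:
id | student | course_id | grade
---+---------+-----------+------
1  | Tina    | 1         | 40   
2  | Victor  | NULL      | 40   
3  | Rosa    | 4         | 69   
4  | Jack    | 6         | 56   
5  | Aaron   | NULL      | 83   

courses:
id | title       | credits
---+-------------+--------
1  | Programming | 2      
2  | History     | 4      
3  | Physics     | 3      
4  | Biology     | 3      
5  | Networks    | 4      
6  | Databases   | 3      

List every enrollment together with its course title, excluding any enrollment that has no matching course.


INNER JOIN keeps only enrollments rows whose course_id matches an id in courses. Walk through each enrollment:
  - enrollment 1 (Tina): course_id=1 -> matches Programming
  - enrollment 2 (Victor): course_id=NULL, no match -> dropped
  - enrollment 3 (Rosa): course_id=4 -> matches Biology
  - enrollment 4 (Jack): course_id=6 -> matches Databases
  - enrollment 5 (Aaron): course_id=NULL, no match -> dropped
So 2 of 5 rows are dropped.

SQL:
SELECT a.student, b.title AS course
FROM enrollments a
INNER JOIN courses b ON a.course_id = b.id

Result:
student | course     
--------+------------
Tina    | Programming
Rosa    | Biology    
Jack    | Databases  


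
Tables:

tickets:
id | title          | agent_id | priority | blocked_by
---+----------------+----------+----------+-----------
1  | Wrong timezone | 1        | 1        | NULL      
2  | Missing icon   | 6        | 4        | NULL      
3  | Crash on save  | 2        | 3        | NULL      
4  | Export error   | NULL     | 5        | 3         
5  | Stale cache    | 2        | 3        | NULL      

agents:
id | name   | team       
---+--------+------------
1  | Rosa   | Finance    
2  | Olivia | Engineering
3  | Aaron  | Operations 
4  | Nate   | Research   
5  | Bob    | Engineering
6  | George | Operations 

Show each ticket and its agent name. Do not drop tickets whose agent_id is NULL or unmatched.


LEFT JOIN keeps every row from tickets (the left table); where agent_id has no match in agents, the agent columns become NULL. Walk through each ticket:
  - ticket 1 (Wrong timezone): agent_id=1 -> matches Rosa
  - ticket 2 (Missing icon): agent_id=6 -> matches George
  - ticket 3 (Crash on save): agent_id=2 -> matches Olivia
  - ticket 4 (Export error): agent_id=NULL, no match -> kept with NULL
  - ticket 5 (Stale cache): agent_id=2 -> matches Olivia
All 5 rows appear; 1 has NULL agent.

SQL:
SELECT a.title, b.name AS agent
FROM tickets a
LEFT JOIN agents b ON a.agent_id = b.id

Result:
title          | agent 
---------------+-------
Wrong timezone | Rosa  
Missing icon   | George
Crash on save  | Olivia
Export error   | NULL  
Stale cache    | Olivia


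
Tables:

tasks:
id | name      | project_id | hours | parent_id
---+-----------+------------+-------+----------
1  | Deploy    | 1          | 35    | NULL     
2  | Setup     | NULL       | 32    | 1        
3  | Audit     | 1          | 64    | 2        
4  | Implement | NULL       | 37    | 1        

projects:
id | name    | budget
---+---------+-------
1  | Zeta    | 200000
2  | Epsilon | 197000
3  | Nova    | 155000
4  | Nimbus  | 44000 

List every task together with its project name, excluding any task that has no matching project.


INNER JOIN keeps only tasks rows whose project_id matches an id in projects. Walk through each task:
  - task 1 (Deploy): project_id=1 -> matches Zeta
  - task 2 (Setup): project_id=NULL, no match -> dropped
  - task 3 (Audit): project_id=1 -> matches Zeta
  - task 4 (Implement): project_id=NULL, no match -> dropped
So 2 of 4 rows are dropped.

SQL:
SELECT a.name, b.name AS project
FROM tasks a
INNER JOIN projects b ON a.project_id = b.id

Result:
name   | project
-------+--------
Deploy | Zeta   
Audit  | Zeta   


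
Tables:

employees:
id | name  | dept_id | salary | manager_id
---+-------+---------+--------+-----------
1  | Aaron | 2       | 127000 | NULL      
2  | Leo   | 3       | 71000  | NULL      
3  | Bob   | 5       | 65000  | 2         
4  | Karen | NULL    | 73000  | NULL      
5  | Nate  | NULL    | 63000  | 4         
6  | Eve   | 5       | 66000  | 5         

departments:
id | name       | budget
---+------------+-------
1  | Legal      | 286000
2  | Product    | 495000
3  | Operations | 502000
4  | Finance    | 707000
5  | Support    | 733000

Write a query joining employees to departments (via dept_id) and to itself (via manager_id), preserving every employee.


Two LEFT JOINs from the same base table employees: one to departments via dept_id, one to employees itself via manager_id. Both are LEFT so every employee is preserved.
Match against departments:
  - employee 1 (Aaron): dept_id=2 -> matches Product
  - employee 2 (Leo): dept_id=3 -> matches Operations
  - employee 3 (Bob): dept_id=5 -> matches Support
  - employee 4 (Karen): dept_id=NULL, no match -> kept with NULL
  - employee 5 (Nate): dept_id=NULL, no match -> kept with NULL
  - employee 6 (Eve): dept_id=5 -> matches Support
Match against employees (self):
  - employee 1 (Aaron): manager_id=NULL -> NULL
  - employee 2 (Leo): manager_id=NULL -> NULL
  - employee 3 (Bob): manager_id=2 -> Leo
  - employee 4 (Karen): manager_id=NULL -> NULL
  - employee 5 (Nate): manager_id=4 -> Karen
  - employee 6 (Eve): manager_id=5 -> Nate

SQL:
SELECT a.name, b.name AS department, c.name AS manager
FROM employees a
LEFT JOIN departments b ON a.dept_id = b.id
LEFT JOIN employees c ON a.manager_id = c.id

Result:
name  | department | manager
------+------------+--------
Aaron | Product    | NULL   
Leo   | Operations | NULL   
Bob   | Support    | Leo    
Karen | NULL       | NULL   
Nate  | NULL       | Karen  
Eve   | Support    | Nate   


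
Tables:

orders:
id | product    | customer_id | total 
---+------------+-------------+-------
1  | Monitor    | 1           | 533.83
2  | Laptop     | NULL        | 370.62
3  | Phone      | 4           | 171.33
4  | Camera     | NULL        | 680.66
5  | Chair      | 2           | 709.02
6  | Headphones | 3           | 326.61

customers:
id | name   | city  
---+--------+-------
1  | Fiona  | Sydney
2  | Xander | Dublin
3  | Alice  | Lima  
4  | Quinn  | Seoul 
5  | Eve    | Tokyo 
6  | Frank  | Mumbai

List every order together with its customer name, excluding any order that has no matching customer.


INNER JOIN keeps only orders rows whose customer_id matches an id in customers. Walk through each order:
  - order 1 (Monitor): customer_id=1 -> matches Fiona
  - order 2 (Laptop): customer_id=NULL, no match -> dropped
  - order 3 (Phone): customer_id=4 -> matches Quinn
  - order 4 (Camera): customer_id=NULL, no match -> dropped
  - order 5 (Chair): customer_id=2 -> matches Xander
  - order 6 (Headphones): customer_id=3 -> matches Alice
So 2 of 6 rows are dropped.

SQL:
SELECT a.product, b.name AS customer
FROM orders a
INNER JOIN customers b ON a.customer_id = b.id

Result:
product    | customer
-----------+---------
Monitor    | Fiona   
Phone      | Quinn   
Chair      | Xander  
Headphones | Alice   


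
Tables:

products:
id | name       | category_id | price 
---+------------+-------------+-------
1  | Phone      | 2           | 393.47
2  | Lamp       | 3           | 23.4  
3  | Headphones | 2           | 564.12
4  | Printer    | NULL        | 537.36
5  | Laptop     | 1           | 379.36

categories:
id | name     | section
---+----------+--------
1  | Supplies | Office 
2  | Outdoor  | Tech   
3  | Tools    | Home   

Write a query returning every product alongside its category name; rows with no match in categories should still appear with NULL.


LEFT JOIN keeps every row from products (the left table); where category_id has no match in categories, the category columns become NULL. Walk through each product:
  - product 1 (Phone): category_id=2 -> matches Outdoor
  - product 2 (Lamp): category_id=3 -> matches Tools
  - product 3 (Headphones): category_id=2 -> matches Outdoor
  - product 4 (Printer): category_id=NULL, no match -> kept with NULL
  - product 5 (Laptop): category_id=1 -> matches Supplies
All 5 rows appear; 1 has NULL category.

SQL:
SELECT a.name, b.name AS category
FROM products a
LEFT JOIN categories b ON a.category_id = b.id

Result:
name       | category
-----------+---------
Phone      | Outdoor 
Lamp       | Tools   
Headphones | Outdoor 
Printer    | NULL    
Laptop     | Supplies


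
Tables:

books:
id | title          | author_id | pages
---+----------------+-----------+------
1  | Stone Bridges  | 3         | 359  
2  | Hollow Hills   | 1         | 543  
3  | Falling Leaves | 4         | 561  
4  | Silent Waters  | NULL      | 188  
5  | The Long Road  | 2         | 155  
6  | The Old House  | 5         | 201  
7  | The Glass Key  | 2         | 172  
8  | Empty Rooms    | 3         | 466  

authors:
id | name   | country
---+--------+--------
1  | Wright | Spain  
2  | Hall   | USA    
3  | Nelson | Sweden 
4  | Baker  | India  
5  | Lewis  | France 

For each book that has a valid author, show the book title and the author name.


INNER JOIN keeps only books rows whose author_id matches an id in authors. Walk through each book:
  - book 1 (Stone Bridges): author_id=3 -> matches Nelson
  - book 2 (Hollow Hills): author_id=1 -> matches Wright
  - book 3 (Falling Leaves): author_id=4 -> matches Baker
  - book 4 (Silent Waters): author_id=NULL, no match -> dropped
  - book 5 (The Long Road): author_id=2 -> matches Hall
  - book 6 (The Old House): author_id=5 -> matches Lewis
  - book 7 (The Glass Key): author_id=2 -> matches Hall
  - book 8 (Empty Rooms): author_id=3 -> matches Nelson
So 1 of 8 rows is dropped.

SQL:
SELECT a.title, b.name AS author
FROM books a
INNER JOIN authors b ON a.author_id = b.id

Result:
title          | author
---------------+-------
Stone Bridges  | Nelson
Hollow Hills   | Wright
Falling Leaves | Baker 
The Long Road  | Hall  
The Old House  | Lewis 
The Glass Key  | Hall  
Empty Rooms    | Nelson


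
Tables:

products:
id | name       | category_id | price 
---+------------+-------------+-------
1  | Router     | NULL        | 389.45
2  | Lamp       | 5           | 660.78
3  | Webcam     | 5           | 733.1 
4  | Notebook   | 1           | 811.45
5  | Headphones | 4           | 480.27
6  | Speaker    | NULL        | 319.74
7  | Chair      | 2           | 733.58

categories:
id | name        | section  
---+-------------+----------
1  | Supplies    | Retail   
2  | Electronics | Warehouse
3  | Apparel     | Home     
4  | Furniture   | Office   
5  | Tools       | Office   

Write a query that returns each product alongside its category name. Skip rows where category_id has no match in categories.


INNER JOIN keeps only products rows whose category_id matches an id in categories. Walk through each product:
  - product 1 (Router): category_id=NULL, no match -> dropped
  - product 2 (Lamp): category_id=5 -> matches Tools
  - product 3 (Webcam): category_id=5 -> matches Tools
  - product 4 (Notebook): category_id=1 -> matches Supplies
  - product 5 (Headphones): category_id=4 -> matches Furniture
  - product 6 (Speaker): category_id=NULL, no match -> dropped
  - product 7 (Chair): category_id=2 -> matches Electronics
So 2 of 7 rows are dropped.

SQL:
SELECT a.name, b.name AS category
FROM products a
INNER JOIN categories b ON a.category_id = b.id

Result:
name       | category   
-----------+------------
Lamp       | Tools      
Webcam     | Tools      
Notebook   | Supplies   
Headphones | Furniture  
Chair      | Electronics


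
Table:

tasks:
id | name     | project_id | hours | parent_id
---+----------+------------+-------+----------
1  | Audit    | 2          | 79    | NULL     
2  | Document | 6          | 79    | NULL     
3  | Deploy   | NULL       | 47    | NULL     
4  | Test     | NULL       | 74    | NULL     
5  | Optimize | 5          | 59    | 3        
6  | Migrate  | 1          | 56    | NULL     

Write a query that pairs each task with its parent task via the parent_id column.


This is a self-join: tasks is joined to a second copy of itself, matching each row's parent_id to another row's id. Use LEFT JOIN so rows with parent_id=NULL are kept.
  - task 1 (Audit): parent_id=NULL -> NULL
  - task 2 (Document): parent_id=NULL -> NULL
  - task 3 (Deploy): parent_id=NULL -> NULL
  - task 4 (Test): parent_id=NULL -> NULL
  - task 5 (Optimize): parent_id=3 -> Deploy
  - task 6 (Migrate): parent_id=NULL -> NULL

SQL:
SELECT a.name AS item, b.name AS parent
FROM tasks a
LEFT JOIN tasks b ON a.parent_id = b.id

Result:
item     | parent
---------+-------
Audit    | NULL  
Document | NULL  
Deploy   | NULL  
Test     | NULL  
Optimize | Deploy
Migrate  | NULL  


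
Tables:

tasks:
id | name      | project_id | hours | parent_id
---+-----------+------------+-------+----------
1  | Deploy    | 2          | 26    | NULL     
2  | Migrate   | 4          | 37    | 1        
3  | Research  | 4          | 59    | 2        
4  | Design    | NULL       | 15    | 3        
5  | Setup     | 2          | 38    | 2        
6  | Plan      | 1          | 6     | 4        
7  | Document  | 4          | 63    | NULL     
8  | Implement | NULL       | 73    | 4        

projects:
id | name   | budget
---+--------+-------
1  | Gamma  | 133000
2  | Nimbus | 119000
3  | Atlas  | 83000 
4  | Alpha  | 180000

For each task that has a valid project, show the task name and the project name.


INNER JOIN keeps only tasks rows whose project_id matches an id in projects. Walk through each task:
  - task 1 (Deploy): project_id=2 -> matches Nimbus
  - task 2 (Migrate): project_id=4 -> matches Alpha
  - task 3 (Research): project_id=4 -> matches Alpha
  - task 4 (Design): project_id=NULL, no match -> dropped
  - task 5 (Setup): project_id=2 -> matches Nimbus
  - task 6 (Plan): project_id=1 -> matches Gamma
  - task 7 (Document): project_id=4 -> matches Alpha
  - task 8 (Implement): project_id=NULL, no match -> dropped
So 2 of 8 rows are dropped.

SQL:
SELECT a.name, b.name AS project
FROM tasks a
INNER JOIN projects b ON a.project_id = b.id

Result:
name     | project
---------+--------
Deploy   | Nimbus 
Migrate  | Alpha  
Research | Alpha  
Setup    | Nimbus 
Plan     | Gamma  
Document | Alpha  


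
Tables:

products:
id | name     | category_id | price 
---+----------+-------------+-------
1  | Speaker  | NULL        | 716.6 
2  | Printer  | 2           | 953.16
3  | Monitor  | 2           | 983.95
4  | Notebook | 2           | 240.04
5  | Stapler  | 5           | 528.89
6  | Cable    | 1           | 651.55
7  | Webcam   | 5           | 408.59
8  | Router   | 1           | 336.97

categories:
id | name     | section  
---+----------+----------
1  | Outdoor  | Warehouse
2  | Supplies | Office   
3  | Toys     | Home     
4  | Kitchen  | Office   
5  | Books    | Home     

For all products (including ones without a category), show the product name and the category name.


LEFT JOIN keeps every row from products (the left table); where category_id has no match in categories, the category columns become NULL. Walk through each product:
  - product 1 (Speaker): category_id=NULL, no match -> kept with NULL
  - product 2 (Printer): category_id=2 -> matches Supplies
  - product 3 (Monitor): category_id=2 -> matches Supplies
  - product 4 (Notebook): category_id=2 -> matches Supplies
  - product 5 (Stapler): category_id=5 -> matches Books
  - product 6 (Cable): category_id=1 -> matches Outdoor
  - product 7 (Webcam): category_id=5 -> matches Books
  - product 8 (Router): category_id=1 -> matches Outdoor
All 8 rows appear; 1 has NULL category.

SQL:
SELECT a.name, b.name AS category
FROM products a
LEFT JOIN categories b ON a.category_id = b.id

Result:
name     | category
---------+---------
Speaker  | NULL    
Printer  | Supplies
Monitor  | Supplies
Notebook | Supplies
Stapler  | Books   
Cable    | Outdoor 
Webcam   | Books   
Router   | Outdoor 


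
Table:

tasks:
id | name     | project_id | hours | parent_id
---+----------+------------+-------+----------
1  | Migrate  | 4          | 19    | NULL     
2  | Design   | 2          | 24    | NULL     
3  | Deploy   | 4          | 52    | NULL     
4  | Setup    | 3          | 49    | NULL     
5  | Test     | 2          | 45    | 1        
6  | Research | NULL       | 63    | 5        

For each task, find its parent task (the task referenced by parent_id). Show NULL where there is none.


This is a self-join: tasks is joined to a second copy of itself, matching each row's parent_id to another row's id. Use LEFT JOIN so rows with parent_id=NULL are kept.
  - task 1 (Migrate): parent_id=NULL -> NULL
  - task 2 (Design): parent_id=NULL -> NULL
  - task 3 (Deploy): parent_id=NULL -> NULL
  - task 4 (Setup): parent_id=NULL -> NULL
  - task 5 (Test): parent_id=1 -> Migrate
  - task 6 (Research): parent_id=5 -> Test

SQL:
SELECT a.name AS item, b.name AS parent
FROM tasks a
LEFT JOIN tasks b ON a.parent_id = b.id

Result:
item     | parent 
---------+--------
Migrate  | NULL   
Design   | NULL   
Deploy   | NULL   
Setup    | NULL   
Test     | Migrate
Research | Test   


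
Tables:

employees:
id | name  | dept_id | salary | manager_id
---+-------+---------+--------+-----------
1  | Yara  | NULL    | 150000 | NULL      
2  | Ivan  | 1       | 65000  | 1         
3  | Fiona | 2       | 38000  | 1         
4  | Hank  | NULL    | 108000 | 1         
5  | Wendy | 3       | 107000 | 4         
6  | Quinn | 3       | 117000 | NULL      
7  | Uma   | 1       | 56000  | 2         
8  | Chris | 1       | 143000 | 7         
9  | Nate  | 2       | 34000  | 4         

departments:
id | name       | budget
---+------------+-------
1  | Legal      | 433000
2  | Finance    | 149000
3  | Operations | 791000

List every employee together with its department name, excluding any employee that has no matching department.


INNER JOIN keeps only employees rows whose dept_id matches an id in departments. Walk through each employee:
  - employee 1 (Yara): dept_id=NULL, no match -> dropped
  - employee 2 (Ivan): dept_id=1 -> matches Legal
  - employee 3 (Fiona): dept_id=2 -> matches Finance
  - employee 4 (Hank): dept_id=NULL, no match -> dropped
  - employee 5 (Wendy): dept_id=3 -> matches Operations
  - employee 6 (Quinn): dept_id=3 -> matches Operations
  - employee 7 (Uma): dept_id=1 -> matches Legal
  - employee 8 (Chris): dept_id=1 -> matches Legal
  - employee 9 (Nate): dept_id=2 -> matches Finance
So 2 of 9 rows are dropped.

SQL:
SELECT a.name, b.name AS department
FROM employees a
INNER JOIN departments b ON a.dept_id = b.id

Result:
name  | department
------+-----------
Ivan  | Legal     
Fiona | Finance   
Wendy | Operations
Quinn | Operations
Uma   | Legal     
Chris | Legal     
Nate  | Finance   


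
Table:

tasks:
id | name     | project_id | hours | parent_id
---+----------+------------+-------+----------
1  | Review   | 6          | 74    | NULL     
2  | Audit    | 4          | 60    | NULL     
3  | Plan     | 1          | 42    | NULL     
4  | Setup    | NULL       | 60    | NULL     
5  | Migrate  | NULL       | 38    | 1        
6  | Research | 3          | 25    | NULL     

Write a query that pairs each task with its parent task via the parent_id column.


This is a self-join: tasks is joined to a second copy of itself, matching each row's parent_id to another row's id. Use LEFT JOIN so rows with parent_id=NULL are kept.
  - task 1 (Review): parent_id=NULL -> NULL
  - task 2 (Audit): parent_id=NULL -> NULL
  - task 3 (Plan): parent_id=NULL -> NULL
  - task 4 (Setup): parent_id=NULL -> NULL
  - task 5 (Migrate): parent_id=1 -> Review
  - task 6 (Research): parent_id=NULL -> NULL

SQL:
SELECT a.name AS item, b.name AS parent
FROM tasks a
LEFT JOIN tasks b ON a.parent_id = b.id

Result:
item     | parent
---------+-------
Review   | NULL  
Audit    | NULL  
Plan     | NULL  
Setup    | NULL  
Migrate  | Review
Research | NULL  


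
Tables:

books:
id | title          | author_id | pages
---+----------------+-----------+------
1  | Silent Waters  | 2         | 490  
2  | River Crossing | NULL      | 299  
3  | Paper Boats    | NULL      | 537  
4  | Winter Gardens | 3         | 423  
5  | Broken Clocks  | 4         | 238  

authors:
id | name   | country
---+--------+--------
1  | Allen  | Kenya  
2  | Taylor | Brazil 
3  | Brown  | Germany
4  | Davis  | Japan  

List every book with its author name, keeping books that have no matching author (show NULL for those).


LEFT JOIN keeps every row from books (the left table); where author_id has no match in authors, the author columns become NULL. Walk through each book:
  - book 1 (Silent Waters): author_id=2 -> matches Taylor
  - book 2 (River Crossing): author_id=NULL, no match -> kept with NULL
  - book 3 (Paper Boats): author_id=NULL, no match -> kept with NULL
  - book 4 (Winter Gardens): author_id=3 -> matches Brown
  - book 5 (Broken Clocks): author_id=4 -> matches Davis
All 5 rows appear; 2 have NULL author.

SQL:
SELECT a.title, b.name AS author
FROM books a
LEFT JOIN authors b ON a.author_id = b.id

Result:
title          | author
---------------+-------
Silent Waters  | Taylor
River Crossing | NULL  
Paper Boats    | NULL  
Winter Gardens | Brown 
Broken Clocks  | Davis 
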